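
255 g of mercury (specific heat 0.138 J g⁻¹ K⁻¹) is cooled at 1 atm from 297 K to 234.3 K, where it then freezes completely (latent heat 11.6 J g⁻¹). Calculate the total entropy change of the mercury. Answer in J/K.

Cooling step: ΔS₁ = m c ln(T_tr/T_i) = 255 × 0.138 × ln(234.3/297) = -8.345 J/K.
Phase change: ΔS₂ = −mL/T_tr = −255 × 11.6 / 234.3 = -12.62 J/K.
ΔS_total = (-8.345) + (-12.62) = -21 J/K.

ΔS = -21 J/K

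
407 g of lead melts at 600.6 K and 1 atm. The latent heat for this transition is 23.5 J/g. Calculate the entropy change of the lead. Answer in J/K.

ΔS = 15.9 J/K

Heat absorbed by the substance: Q = mL = 407 × 23.5 = 9564.5 J.
At constant T, ΔS = Q_rev/T = 9564.5 / 600.6 = 15.9 J/K.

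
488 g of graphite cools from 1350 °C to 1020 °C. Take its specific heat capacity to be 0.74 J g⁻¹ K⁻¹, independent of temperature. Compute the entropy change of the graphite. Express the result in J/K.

In kelvin: T₁ = 1623.15 K, T₂ = 1293.15 K. ΔS = ∫dQ_rev/T = m c ln(T₂/T₁) = 488 × 0.74 × ln(1293.15/1623.15) = -82.1 J/K.

ΔS = -82.1 J/K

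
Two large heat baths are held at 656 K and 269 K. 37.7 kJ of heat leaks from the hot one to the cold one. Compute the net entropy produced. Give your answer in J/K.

ΔS_hot = −Q/T_H = −37700/656 = -57.47 J/K and ΔS_cold = +Q/T_C = 37700/269 = 140.15 J/K.
ΔS_total = -57.47 + 140.15 = 82.7 J/K, positive as the second law requires.

ΔS_total = 82.7 J/K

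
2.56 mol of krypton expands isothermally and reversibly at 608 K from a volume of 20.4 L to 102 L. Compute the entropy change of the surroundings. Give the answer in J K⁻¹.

For an isothermal ideal gas ΔS_gas = nR ln(V₂/V₁) = 2.56 × 8.314 × ln(102/20.4) = 34.3 J/K.
The process is reversible, so ΔS_surr = −ΔS_gas = -34.3 J/K and ΔS_universe = 0.

ΔS_surr = -34.3 J/K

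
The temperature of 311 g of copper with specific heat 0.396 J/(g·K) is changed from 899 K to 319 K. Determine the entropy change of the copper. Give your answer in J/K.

ΔS = -128 J/K

ΔS = ∫dQ_rev/T = m c ln(T₂/T₁) = 311 × 0.396 × ln(319/899) = -128 J/K.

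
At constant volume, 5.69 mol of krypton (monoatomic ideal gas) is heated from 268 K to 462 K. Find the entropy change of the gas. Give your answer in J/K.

At constant volume, ΔS = nC_V ln(T₂/T₁) with C_V = 3R/2 = 12.47 J mol⁻¹ K⁻¹.
ΔS = 5.69 × 12.47 × ln(462/268) = 38.6 J/K.

ΔS = 38.6 J/K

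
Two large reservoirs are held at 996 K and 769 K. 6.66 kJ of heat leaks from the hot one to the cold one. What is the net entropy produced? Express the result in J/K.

ΔS_hot = −Q/T_H = −6660/996 = -6.687 J/K and ΔS_cold = +Q/T_C = 6660/769 = 8.661 J/K.
ΔS_total = -6.687 + 8.661 = 1.97 J/K, positive as the second law requires.

ΔS_total = 1.97 J/K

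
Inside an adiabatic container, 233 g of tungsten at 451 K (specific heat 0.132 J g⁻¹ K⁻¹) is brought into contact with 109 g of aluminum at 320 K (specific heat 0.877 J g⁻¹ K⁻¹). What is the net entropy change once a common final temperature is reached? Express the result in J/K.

Energy balance: T_f = (m₁c₁T₁ + m₂c₂T₂)/(m₁c₁ + m₂c₂) = 351.89 K.
ΔS₁ = m₁c₁ ln(T_f/T₁) = 30.756 × ln(351.89/451) = -7.632 J/K.
ΔS₂ = m₂c₂ ln(T_f/T₂) = 95.593 × ln(351.89/320) = 9.081 J/K.
ΔS_total = -7.632 + 9.081 = 1.45 J/K.

ΔS_total = 1.45 J/K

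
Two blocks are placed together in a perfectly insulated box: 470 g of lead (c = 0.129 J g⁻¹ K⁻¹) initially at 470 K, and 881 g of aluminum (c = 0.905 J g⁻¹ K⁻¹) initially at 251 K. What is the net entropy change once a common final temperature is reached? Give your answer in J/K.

Energy balance: T_f = (m₁c₁T₁ + m₂c₂T₂)/(m₁c₁ + m₂c₂) = 266.48 K.
ΔS₁ = m₁c₁ ln(T_f/T₁) = 60.63 × ln(266.48/470) = -34.4 J/K.
ΔS₂ = m₂c₂ ln(T_f/T₂) = 797.305 × ln(266.48/251) = 47.71 J/K.
ΔS_total = -34.4 + 47.71 = 13.3 J/K.

ΔS_total = 13.3 J/K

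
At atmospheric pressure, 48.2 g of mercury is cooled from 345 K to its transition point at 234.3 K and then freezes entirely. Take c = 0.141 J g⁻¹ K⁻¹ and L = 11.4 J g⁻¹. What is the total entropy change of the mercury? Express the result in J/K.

ΔS = -4.97 J/K

Cooling step: ΔS₁ = m c ln(T_tr/T_i) = 48.2 × 0.141 × ln(234.3/345) = -2.63 J/K.
Phase change: ΔS₂ = −mL/T_tr = −48.2 × 11.4 / 234.3 = -2.345 J/K.
ΔS_total = (-2.63) + (-2.345) = -4.97 J/K.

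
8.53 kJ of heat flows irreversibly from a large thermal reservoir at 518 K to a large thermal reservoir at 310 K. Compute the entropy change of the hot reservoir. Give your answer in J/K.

The hot reservoir loses heat Q, so ΔS_hot = −Q/T_H = −8530/518 = -16.5 J/K.

ΔS_hot = -16.5 J/K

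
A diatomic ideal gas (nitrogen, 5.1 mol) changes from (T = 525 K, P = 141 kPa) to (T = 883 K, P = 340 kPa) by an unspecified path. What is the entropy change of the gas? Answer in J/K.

ΔS = 39.8 J/K

ΔS = nC_p ln(T₂/T₁) − nR ln(P₂/P₁), with C_p = 7R/2 = 29.1 J mol⁻¹ K⁻¹ for a diatomic ideal gas.
ΔS = 5.1 × [29.1 × ln(883/525) − 8.314 × ln(340/141)] = 39.8 J/K.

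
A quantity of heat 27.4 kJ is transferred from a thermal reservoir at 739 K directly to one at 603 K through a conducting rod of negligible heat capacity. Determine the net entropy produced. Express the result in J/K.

ΔS_total = 8.36 J/K

ΔS_hot = −Q/T_H = −27400/739 = -37.08 J/K and ΔS_cold = +Q/T_C = 27400/603 = 45.44 J/K.
ΔS_total = -37.08 + 45.44 = 8.36 J/K, positive as the second law requires.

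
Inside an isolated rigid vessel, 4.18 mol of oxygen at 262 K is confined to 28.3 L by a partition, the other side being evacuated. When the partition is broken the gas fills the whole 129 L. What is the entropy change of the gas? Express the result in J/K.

ΔS_gas = 52.7 J/K

No heat is exchanged and no work is done, so the ideal-gas temperature stays constant.
Entropy is a state function; using a reversible isothermal path, ΔS_gas = nR ln(V₂/V₁) = 4.18 × 8.314 × ln(129/28.3) = 52.7 J/K.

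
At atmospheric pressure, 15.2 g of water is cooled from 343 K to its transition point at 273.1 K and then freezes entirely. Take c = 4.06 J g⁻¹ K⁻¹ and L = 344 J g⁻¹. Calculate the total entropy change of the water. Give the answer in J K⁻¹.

ΔS = -33.2 J/K

Cooling step: ΔS₁ = m c ln(T_tr/T_i) = 15.2 × 4.06 × ln(273.1/343) = -14.06 J/K.
Phase change: ΔS₂ = −mL/T_tr = −15.2 × 344 / 273.1 = -19.15 J/K.
ΔS_total = (-14.06) + (-19.15) = -33.2 J/K.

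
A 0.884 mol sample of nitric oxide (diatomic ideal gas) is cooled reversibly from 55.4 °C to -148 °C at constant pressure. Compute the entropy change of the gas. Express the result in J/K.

ΔS = -24.8 J/K

In kelvin: T₁ = 328.55 K, T₂ = 125.15 K. At constant pressure, ΔS = nC_p ln(T₂/T₁) with C_p = 7R/2 = 29.1 J mol⁻¹ K⁻¹.
ΔS = 0.884 × 29.1 × ln(125.15/328.55) = -24.8 J/K.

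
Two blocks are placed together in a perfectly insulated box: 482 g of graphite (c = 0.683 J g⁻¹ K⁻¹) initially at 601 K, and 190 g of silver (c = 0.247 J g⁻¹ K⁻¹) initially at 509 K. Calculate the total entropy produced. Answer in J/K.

ΔS_total = 0.544 J/K

Energy balance: T_f = (m₁c₁T₁ + m₂c₂T₂)/(m₁c₁ + m₂c₂) = 589.52 K.
ΔS₁ = m₁c₁ ln(T_f/T₁) = 329.206 × ln(589.52/601) = -6.348 J/K.
ΔS₂ = m₂c₂ ln(T_f/T₂) = 46.93 × ln(589.52/509) = 6.892 J/K.
ΔS_total = -6.348 + 6.892 = 0.544 J/K.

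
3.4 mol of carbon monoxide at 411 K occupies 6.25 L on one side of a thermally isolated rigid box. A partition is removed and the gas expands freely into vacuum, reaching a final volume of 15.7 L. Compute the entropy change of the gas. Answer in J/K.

ΔS_gas = 26 J/K

For an ideal gas in free expansion Q = 0 and W = 0, so T is unchanged.
Entropy is a state function; using a reversible isothermal path, ΔS_gas = nR ln(V₂/V₁) = 3.4 × 8.314 × ln(15.7/6.25) = 26 J/K.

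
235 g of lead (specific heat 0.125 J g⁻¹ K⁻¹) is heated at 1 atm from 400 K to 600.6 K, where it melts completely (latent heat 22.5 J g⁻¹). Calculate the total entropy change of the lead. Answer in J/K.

ΔS = 20.7 J/K

Warming step: ΔS₁ = m c ln(T_tr/T_i) = 235 × 0.125 × ln(600.6/400) = 11.94 J/K.
Phase change: ΔS₂ = +mL/T_tr = 235 × 22.5 / 600.6 = 8.804 J/K.
ΔS_total = (11.94) + (8.804) = 20.7 J/K.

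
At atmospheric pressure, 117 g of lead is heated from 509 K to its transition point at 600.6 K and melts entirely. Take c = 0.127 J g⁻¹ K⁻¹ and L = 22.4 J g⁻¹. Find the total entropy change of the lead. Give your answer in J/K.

Warming step: ΔS₁ = m c ln(T_tr/T_i) = 117 × 0.127 × ln(600.6/509) = 2.459 J/K.
Phase change: ΔS₂ = +mL/T_tr = 117 × 22.4 / 600.6 = 4.364 J/K.
ΔS_total = (2.459) + (4.364) = 6.82 J/K.

ΔS = 6.82 J/K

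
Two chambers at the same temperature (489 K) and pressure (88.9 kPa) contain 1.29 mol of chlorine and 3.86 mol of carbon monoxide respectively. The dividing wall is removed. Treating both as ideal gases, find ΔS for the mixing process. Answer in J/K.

Mole fractions: x_A = 1.29/5.15 = 0.25, x_B = 0.75.
ΔS_mix = −R(n_A ln x_A + n_B ln x_B) = −8.314 × (1.29 ln 0.25 + 3.86 ln 0.75) = 24.1 J/K.

ΔS_mix = 24.1 J/K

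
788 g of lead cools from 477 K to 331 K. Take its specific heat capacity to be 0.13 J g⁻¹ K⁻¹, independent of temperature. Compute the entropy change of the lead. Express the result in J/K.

ΔS = ∫dQ_rev/T = m c ln(T₂/T₁) = 788 × 0.13 × ln(331/477) = -37.4 J/K.

ΔS = -37.4 J/K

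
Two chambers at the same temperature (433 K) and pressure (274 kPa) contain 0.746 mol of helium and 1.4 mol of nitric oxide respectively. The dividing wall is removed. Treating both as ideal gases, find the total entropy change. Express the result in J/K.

ΔS_mix = 11.5 J/K

Mole fractions: x_A = 0.746/2.15 = 0.348, x_B = 0.652.
ΔS_mix = −R(n_A ln x_A + n_B ln x_B) = −8.314 × (0.746 ln 0.348 + 1.4 ln 0.652) = 11.5 J/K.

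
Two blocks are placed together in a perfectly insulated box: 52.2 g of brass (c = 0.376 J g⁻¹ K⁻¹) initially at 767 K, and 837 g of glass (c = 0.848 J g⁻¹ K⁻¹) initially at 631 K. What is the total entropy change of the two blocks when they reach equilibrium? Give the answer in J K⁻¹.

Energy balance: T_f = (m₁c₁T₁ + m₂c₂T₂)/(m₁c₁ + m₂c₂) = 634.66 K.
ΔS₁ = m₁c₁ ln(T_f/T₁) = 19.6272 × ln(634.66/767) = -3.7174 J/K.
ΔS₂ = m₂c₂ ln(T_f/T₂) = 709.776 × ln(634.66/631) = 4.1045 J/K.
ΔS_total = -3.7174 + 4.1045 = 0.387 J/K.

ΔS_total = 0.387 J/K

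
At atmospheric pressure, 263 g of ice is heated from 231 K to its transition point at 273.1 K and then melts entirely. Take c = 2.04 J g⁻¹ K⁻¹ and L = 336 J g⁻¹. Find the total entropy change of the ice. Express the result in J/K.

Warming step: ΔS₁ = m c ln(T_tr/T_i) = 263 × 2.04 × ln(273.1/231) = 89.82 J/K.
Phase change: ΔS₂ = +mL/T_tr = 263 × 336 / 273.1 = 323.6 J/K.
ΔS_total = (89.82) + (323.6) = 413 J/K.

ΔS = 413 J/K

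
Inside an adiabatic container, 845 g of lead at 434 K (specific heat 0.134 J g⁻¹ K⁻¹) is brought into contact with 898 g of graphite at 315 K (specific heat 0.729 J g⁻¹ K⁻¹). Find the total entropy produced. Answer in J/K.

ΔS_total = 5.34 J/K

Energy balance: T_f = (m₁c₁T₁ + m₂c₂T₂)/(m₁c₁ + m₂c₂) = 332.55 K.
ΔS₁ = m₁c₁ ln(T_f/T₁) = 113.23 × ln(332.55/434) = -30.15 J/K.
ΔS₂ = m₂c₂ ln(T_f/T₂) = 654.642 × ln(332.55/315) = 35.49 J/K.
ΔS_total = -30.15 + 35.49 = 5.34 J/K.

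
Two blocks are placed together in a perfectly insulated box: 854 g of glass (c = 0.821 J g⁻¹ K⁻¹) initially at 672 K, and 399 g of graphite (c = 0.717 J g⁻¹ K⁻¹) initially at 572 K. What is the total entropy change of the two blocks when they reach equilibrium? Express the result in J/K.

Energy balance: T_f = (m₁c₁T₁ + m₂c₂T₂)/(m₁c₁ + m₂c₂) = 643.02 K.
ΔS₁ = m₁c₁ ln(T_f/T₁) = 701.134 × ln(643.02/672) = -30.906 J/K.
ΔS₂ = m₂c₂ ln(T_f/T₂) = 286.083 × ln(643.02/572) = 33.483 J/K.
ΔS_total = -30.906 + 33.483 = 2.58 J/K.

ΔS_total = 2.58 J/K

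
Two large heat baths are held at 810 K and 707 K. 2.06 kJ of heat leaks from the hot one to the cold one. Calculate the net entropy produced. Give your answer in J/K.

ΔS_hot = −Q/T_H = −2060/810 = -2.543 J/K and ΔS_cold = +Q/T_C = 2060/707 = 2.914 J/K.
ΔS_total = -2.543 + 2.914 = 0.371 J/K, positive as the second law requires.

ΔS_total = 0.371 J/K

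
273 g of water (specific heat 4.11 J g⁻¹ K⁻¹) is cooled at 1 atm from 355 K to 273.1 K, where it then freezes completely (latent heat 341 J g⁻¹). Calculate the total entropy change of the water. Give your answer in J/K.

Cooling step: ΔS₁ = m c ln(T_tr/T_i) = 273 × 4.11 × ln(273.1/355) = -294.3 J/K.
Phase change: ΔS₂ = −mL/T_tr = −273 × 341 / 273.1 = -340.9 J/K.
ΔS_total = (-294.3) + (-340.9) = -635 J/K.

ΔS = -635 J/K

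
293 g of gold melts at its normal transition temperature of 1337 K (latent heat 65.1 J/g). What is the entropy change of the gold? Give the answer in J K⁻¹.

Heat absorbed by the substance: Q = mL = 293 × 65.1 = 19074.3 J.
At constant T, ΔS = Q_rev/T = 19074.3 / 1337 = 14.3 J/K.

ΔS = 14.3 J/K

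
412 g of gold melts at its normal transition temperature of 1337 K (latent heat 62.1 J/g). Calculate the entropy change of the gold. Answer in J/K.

Heat absorbed by the substance: Q = mL = 412 × 62.1 = 25585.2 J.
At constant T, ΔS = Q_rev/T = 25585.2 / 1337 = 19.1 J/K.

ΔS = 19.1 J/K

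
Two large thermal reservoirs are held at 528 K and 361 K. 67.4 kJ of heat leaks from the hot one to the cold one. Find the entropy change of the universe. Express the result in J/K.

ΔS_total = 59.1 J/K

ΔS_hot = −Q/T_H = −67400/528 = -127.652 J/K and ΔS_cold = +Q/T_C = 67400/361 = 186.704 J/K.
ΔS_total = -127.652 + 186.704 = 59.1 J/K, positive as the second law requires.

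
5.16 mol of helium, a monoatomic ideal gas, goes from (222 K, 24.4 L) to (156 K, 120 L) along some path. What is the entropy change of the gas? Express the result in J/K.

ΔS = 45.6 J/K

Entropy is a state function: ΔS = nC_V ln(T₂/T₁) + nR ln(V₂/V₁), with C_V = 3R/2 = 12.47 J mol⁻¹ K⁻¹ for a monoatomic ideal gas.
ΔS = 5.16 × [12.47 × ln(156/222) + 8.314 × ln(120/24.4)] = 45.6 J/K.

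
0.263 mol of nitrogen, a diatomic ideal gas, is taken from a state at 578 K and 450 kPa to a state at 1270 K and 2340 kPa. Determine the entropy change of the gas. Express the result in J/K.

ΔS = nC_p ln(T₂/T₁) − nR ln(P₂/P₁), with C_p = 7R/2 = 29.1 J mol⁻¹ K⁻¹ for a diatomic ideal gas.
ΔS = 0.263 × [29.1 × ln(1270/578) − 8.314 × ln(2340/450)] = 2.42 J/K.

ΔS = 2.42 J/K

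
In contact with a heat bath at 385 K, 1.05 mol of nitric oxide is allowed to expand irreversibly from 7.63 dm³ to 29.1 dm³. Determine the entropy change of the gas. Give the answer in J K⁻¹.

Entropy is a state function, so ΔS_gas depends only on the end states.
For an isothermal ideal gas ΔS_gas = nR ln(V₂/V₁) = 1.05 × 8.314 × ln(29.1/7.63) = 11.7 J/K.

ΔS_gas = 11.7 J/K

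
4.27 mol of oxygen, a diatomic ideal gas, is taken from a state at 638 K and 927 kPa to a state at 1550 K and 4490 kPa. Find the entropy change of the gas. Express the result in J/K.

ΔS = 54.3 J/K

ΔS = nC_p ln(T₂/T₁) − nR ln(P₂/P₁), with C_p = 7R/2 = 29.1 J mol⁻¹ K⁻¹ for a diatomic ideal gas.
ΔS = 4.27 × [29.1 × ln(1550/638) − 8.314 × ln(4490/927)] = 54.3 J/K.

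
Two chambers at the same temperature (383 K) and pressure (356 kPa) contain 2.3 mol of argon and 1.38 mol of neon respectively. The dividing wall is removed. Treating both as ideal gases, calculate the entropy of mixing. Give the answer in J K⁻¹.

Mole fractions: x_A = 2.3/3.68 = 0.625, x_B = 0.375.
ΔS_mix = −R(n_A ln x_A + n_B ln x_B) = −8.314 × (2.3 ln 0.625 + 1.38 ln 0.375) = 20.2 J/K.

ΔS_mix = 20.2 J/K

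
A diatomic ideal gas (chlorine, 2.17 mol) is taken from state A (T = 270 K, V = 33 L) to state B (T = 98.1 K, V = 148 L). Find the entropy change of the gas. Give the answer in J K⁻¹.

ΔS = -18.6 J/K

Entropy is a state function: ΔS = nC_V ln(T₂/T₁) + nR ln(V₂/V₁), with C_V = 5R/2 = 20.79 J mol⁻¹ K⁻¹ for a diatomic ideal gas.
ΔS = 2.17 × [20.79 × ln(98.1/270) + 8.314 × ln(148/33)] = -18.6 J/K.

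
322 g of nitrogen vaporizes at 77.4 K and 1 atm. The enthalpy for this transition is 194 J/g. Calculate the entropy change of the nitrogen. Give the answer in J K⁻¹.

Heat absorbed by the substance: Q = mL = 322 × 194 = 62468 J.
At constant T, ΔS = Q_rev/T = 62468 / 77.4 = 807 J/K.

ΔS = 807 J/K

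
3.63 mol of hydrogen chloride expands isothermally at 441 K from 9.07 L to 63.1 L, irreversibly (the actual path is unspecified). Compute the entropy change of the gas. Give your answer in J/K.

ΔS_gas = 58.5 J/K

Entropy is a state function, so ΔS_gas depends only on the end states.
For an isothermal ideal gas ΔS_gas = nR ln(V₂/V₁) = 3.63 × 8.314 × ln(63.1/9.07) = 58.5 J/K.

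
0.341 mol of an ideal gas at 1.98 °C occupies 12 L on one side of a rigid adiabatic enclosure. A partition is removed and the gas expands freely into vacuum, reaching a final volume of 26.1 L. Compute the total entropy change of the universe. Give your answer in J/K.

ΔS_universe = 2.2 J/K

For an ideal gas in free expansion Q = 0 and W = 0, so T is unchanged.
Entropy is a state function; using a reversible isothermal path, ΔS_gas = nR ln(V₂/V₁) = 0.341 × 8.314 × ln(26.1/12) = 2.2 J/K.
The insulated surroundings exchange no heat, so ΔS_surr = 0 and ΔS_universe = ΔS_gas.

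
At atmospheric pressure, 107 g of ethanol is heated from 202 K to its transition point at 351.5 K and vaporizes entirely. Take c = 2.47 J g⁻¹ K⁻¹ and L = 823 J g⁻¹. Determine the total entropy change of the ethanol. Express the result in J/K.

Warming step: ΔS₁ = m c ln(T_tr/T_i) = 107 × 2.47 × ln(351.5/202) = 146.4 J/K.
Phase change: ΔS₂ = +mL/T_tr = 107 × 823 / 351.5 = 250.5 J/K.
ΔS_total = (146.4) + (250.5) = 397 J/K.

ΔS = 397 J/K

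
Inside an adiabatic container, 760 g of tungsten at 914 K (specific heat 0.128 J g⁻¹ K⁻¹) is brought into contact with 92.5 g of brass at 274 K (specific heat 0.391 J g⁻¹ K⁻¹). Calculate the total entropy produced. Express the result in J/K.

ΔS_total = 15.5 J/K

Energy balance: T_f = (m₁c₁T₁ + m₂c₂T₂)/(m₁c₁ + m₂c₂) = 740.54 K.
ΔS₁ = m₁c₁ ln(T_f/T₁) = 97.28 × ln(740.54/914) = -20.47 J/K.
ΔS₂ = m₂c₂ ln(T_f/T₂) = 36.1675 × ln(740.54/274) = 35.96 J/K.
ΔS_total = -20.47 + 35.96 = 15.5 J/K.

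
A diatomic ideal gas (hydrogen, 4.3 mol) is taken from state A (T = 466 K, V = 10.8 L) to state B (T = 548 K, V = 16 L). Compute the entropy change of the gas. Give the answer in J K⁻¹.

Entropy is a state function: ΔS = nC_V ln(T₂/T₁) + nR ln(V₂/V₁), with C_V = 5R/2 = 20.79 J mol⁻¹ K⁻¹ for a diatomic ideal gas.
ΔS = 4.3 × [20.79 × ln(548/466) + 8.314 × ln(16/10.8)] = 28.5 J/K.

ΔS = 28.5 J/K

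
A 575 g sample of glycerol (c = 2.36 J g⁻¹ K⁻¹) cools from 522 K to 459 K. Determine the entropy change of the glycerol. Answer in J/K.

ΔS = -175 J/K

ΔS = ∫dQ_rev/T = m c ln(T₂/T₁) = 575 × 2.36 × ln(459/522) = -175 J/K.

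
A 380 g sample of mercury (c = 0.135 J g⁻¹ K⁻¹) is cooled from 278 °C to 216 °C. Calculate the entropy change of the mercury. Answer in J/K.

ΔS = -6.12 J/K

In kelvin: T₁ = 551.15 K, T₂ = 489.15 K. ΔS = ∫dQ_rev/T = m c ln(T₂/T₁) = 380 × 0.135 × ln(489.15/551.15) = -6.12 J/K.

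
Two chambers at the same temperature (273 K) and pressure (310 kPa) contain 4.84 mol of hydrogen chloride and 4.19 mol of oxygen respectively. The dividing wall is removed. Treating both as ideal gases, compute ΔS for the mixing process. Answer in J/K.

ΔS_mix = 51.8 J/K

Mole fractions: x_A = 4.84/9.03 = 0.536, x_B = 0.464.
ΔS_mix = −R(n_A ln x_A + n_B ln x_B) = −8.314 × (4.84 ln 0.536 + 4.19 ln 0.464) = 51.8 J/K.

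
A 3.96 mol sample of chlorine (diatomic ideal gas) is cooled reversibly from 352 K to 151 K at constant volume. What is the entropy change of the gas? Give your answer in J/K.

ΔS = -69.7 J/K

At constant volume, ΔS = nC_V ln(T₂/T₁) with C_V = 5R/2 = 20.79 J mol⁻¹ K⁻¹.
ΔS = 3.96 × 20.79 × ln(151/352) = -69.7 J/K.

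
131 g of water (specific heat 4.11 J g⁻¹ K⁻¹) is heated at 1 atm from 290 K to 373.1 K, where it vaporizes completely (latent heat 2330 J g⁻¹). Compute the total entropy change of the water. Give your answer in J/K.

ΔS = 954 J/K

Warming step: ΔS₁ = m c ln(T_tr/T_i) = 131 × 4.11 × ln(373.1/290) = 135.7 J/K.
Phase change: ΔS₂ = +mL/T_tr = 131 × 2330 / 373.1 = 818.1 J/K.
ΔS_total = (135.7) + (818.1) = 954 J/K.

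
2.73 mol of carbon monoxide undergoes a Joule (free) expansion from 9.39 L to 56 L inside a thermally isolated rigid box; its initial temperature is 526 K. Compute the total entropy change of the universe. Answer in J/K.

No heat is exchanged and no work is done, so the ideal-gas temperature stays constant.
Entropy is a state function; using a reversible isothermal path, ΔS_gas = nR ln(V₂/V₁) = 2.73 × 8.314 × ln(56/9.39) = 40.5 J/K.
The insulated surroundings exchange no heat, so ΔS_surr = 0 and ΔS_universe = ΔS_gas.

ΔS_universe = 40.5 J/K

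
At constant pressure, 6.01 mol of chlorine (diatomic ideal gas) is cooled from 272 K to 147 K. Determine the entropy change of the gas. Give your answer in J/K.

At constant pressure, ΔS = nC_p ln(T₂/T₁) with C_p = 7R/2 = 29.1 J mol⁻¹ K⁻¹.
ΔS = 6.01 × 29.1 × ln(147/272) = -108 J/K.

ΔS = -108 J/K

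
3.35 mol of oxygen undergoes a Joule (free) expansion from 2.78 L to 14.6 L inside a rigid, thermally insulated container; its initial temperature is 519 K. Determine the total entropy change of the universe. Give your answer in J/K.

No heat is exchanged and no work is done, so the ideal-gas temperature stays constant.
Entropy is a state function; using a reversible isothermal path, ΔS_gas = nR ln(V₂/V₁) = 3.35 × 8.314 × ln(14.6/2.78) = 46.2 J/K.
The insulated surroundings exchange no heat, so ΔS_surr = 0 and ΔS_universe = ΔS_gas.

ΔS_universe = 46.2 J/K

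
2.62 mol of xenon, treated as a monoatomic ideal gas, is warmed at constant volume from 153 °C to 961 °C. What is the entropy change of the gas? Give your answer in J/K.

In kelvin: T₁ = 426.15 K, T₂ = 1234.15 K. At constant volume, ΔS = nC_V ln(T₂/T₁) with C_V = 3R/2 = 12.47 J mol⁻¹ K⁻¹.
ΔS = 2.62 × 12.47 × ln(1234.15/426.15) = 34.7 J/K.

ΔS = 34.7 J/K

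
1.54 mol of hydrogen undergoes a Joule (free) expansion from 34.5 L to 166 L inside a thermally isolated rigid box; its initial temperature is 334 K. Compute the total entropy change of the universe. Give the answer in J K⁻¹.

ΔS_universe = 20.1 J/K

For an ideal gas in free expansion Q = 0 and W = 0, so T is unchanged.
Entropy is a state function; using a reversible isothermal path, ΔS_gas = nR ln(V₂/V₁) = 1.54 × 8.314 × ln(166/34.5) = 20.1 J/K.
The insulated surroundings exchange no heat, so ΔS_surr = 0 and ΔS_universe = ΔS_gas.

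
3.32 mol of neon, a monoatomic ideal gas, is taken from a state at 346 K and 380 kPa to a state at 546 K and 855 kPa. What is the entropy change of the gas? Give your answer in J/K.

ΔS = 9.1 J/K

ΔS = nC_p ln(T₂/T₁) − nR ln(P₂/P₁), with C_p = 5R/2 = 20.79 J mol⁻¹ K⁻¹ for a monoatomic ideal gas.
ΔS = 3.32 × [20.79 × ln(546/346) − 8.314 × ln(855/380)] = 9.1 J/K.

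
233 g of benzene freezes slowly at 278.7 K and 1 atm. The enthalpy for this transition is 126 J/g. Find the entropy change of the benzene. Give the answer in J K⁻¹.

ΔS = -105 J/K

Heat released by the substance: Q = −mL = −233 × 126 = −29358 J.
At constant T, ΔS = Q_rev/T = −29358 / 278.7 = -105 J/K.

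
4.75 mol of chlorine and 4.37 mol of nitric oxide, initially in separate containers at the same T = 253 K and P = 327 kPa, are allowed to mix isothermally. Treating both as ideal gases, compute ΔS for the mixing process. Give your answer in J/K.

Mole fractions: x_A = 4.75/9.12 = 0.521, x_B = 0.479.
ΔS_mix = −R(n_A ln x_A + n_B ln x_B) = −8.314 × (4.75 ln 0.521 + 4.37 ln 0.479) = 52.5 J/K.

ΔS_mix = 52.5 J/K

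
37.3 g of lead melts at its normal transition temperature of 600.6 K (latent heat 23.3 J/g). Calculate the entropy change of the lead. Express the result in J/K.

Heat absorbed by the substance: Q = mL = 37.3 × 23.3 = 869.09 J.
At constant T, ΔS = Q_rev/T = 869.09 / 600.6 = 1.45 J/K.

ΔS = 1.45 J/K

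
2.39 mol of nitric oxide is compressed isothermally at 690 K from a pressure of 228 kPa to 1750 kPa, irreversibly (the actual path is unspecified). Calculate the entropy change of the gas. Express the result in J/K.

Entropy is a state function, so ΔS_gas depends only on the end states.
For an isothermal ideal gas ΔS_gas = nR ln(P₁/P₂) = 2.39 × 8.314 × ln(228/1750) = -40.5 J/K.

ΔS_gas = -40.5 J/K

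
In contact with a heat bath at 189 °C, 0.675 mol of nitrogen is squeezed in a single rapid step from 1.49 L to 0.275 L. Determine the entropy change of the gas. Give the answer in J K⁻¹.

Entropy is a state function, so ΔS_gas depends only on the end states.
For an isothermal ideal gas ΔS_gas = nR ln(V₂/V₁) = 0.675 × 8.314 × ln(0.275/1.49) = -9.48 J/K.

ΔS_gas = -9.48 J/K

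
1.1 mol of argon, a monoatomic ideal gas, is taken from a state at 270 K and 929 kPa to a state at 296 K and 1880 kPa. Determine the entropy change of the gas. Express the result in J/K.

ΔS = -4.34 J/K

ΔS = nC_p ln(T₂/T₁) − nR ln(P₂/P₁), with C_p = 5R/2 = 20.79 J mol⁻¹ K⁻¹ for a monoatomic ideal gas.
ΔS = 1.1 × [20.79 × ln(296/270) − 8.314 × ln(1880/929)] = -4.34 J/K.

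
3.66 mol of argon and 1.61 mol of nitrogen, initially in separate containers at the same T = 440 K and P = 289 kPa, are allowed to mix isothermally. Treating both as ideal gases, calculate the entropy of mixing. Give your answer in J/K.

ΔS_mix = 27 J/K

Mole fractions: x_A = 3.66/5.27 = 0.694, x_B = 0.306.
ΔS_mix = −R(n_A ln x_A + n_B ln x_B) = −8.314 × (3.66 ln 0.694 + 1.61 ln 0.306) = 27 J/K.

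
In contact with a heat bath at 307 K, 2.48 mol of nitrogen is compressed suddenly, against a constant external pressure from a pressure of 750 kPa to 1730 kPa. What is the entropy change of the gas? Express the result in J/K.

ΔS_gas = -17.2 J/K

Entropy is a state function, so ΔS_gas depends only on the end states.
For an isothermal ideal gas ΔS_gas = nR ln(P₁/P₂) = 2.48 × 8.314 × ln(750/1730) = -17.2 J/K.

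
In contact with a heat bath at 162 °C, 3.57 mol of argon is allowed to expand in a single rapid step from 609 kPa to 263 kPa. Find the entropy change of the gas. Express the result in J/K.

Entropy is a state function, so ΔS_gas depends only on the end states.
For an isothermal ideal gas ΔS_gas = nR ln(P₁/P₂) = 3.57 × 8.314 × ln(609/263) = 24.9 J/K.

ΔS_gas = 24.9 J/K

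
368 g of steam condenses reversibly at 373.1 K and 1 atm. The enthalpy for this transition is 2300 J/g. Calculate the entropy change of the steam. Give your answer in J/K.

ΔS = -2270 J/K

Heat released by the substance: Q = −mL = −368 × 2300 = −846400 J.
At constant T, ΔS = Q_rev/T = −846400 / 373.1 = -2270 J/K.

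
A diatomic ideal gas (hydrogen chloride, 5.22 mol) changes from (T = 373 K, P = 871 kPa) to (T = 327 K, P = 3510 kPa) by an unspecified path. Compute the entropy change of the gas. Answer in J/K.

ΔS = -80.5 J/K

ΔS = nC_p ln(T₂/T₁) − nR ln(P₂/P₁), with C_p = 7R/2 = 29.1 J mol⁻¹ K⁻¹ for a diatomic ideal gas.
ΔS = 5.22 × [29.1 × ln(327/373) − 8.314 × ln(3510/871)] = -80.5 J/K.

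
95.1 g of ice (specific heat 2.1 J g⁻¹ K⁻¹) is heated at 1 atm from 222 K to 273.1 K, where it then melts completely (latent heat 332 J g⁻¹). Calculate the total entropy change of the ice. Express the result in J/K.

ΔS = 157 J/K

Warming step: ΔS₁ = m c ln(T_tr/T_i) = 95.1 × 2.1 × ln(273.1/222) = 41.37 J/K.
Phase change: ΔS₂ = +mL/T_tr = 95.1 × 332 / 273.1 = 115.6 J/K.
ΔS_total = (41.37) + (115.6) = 157 J/K.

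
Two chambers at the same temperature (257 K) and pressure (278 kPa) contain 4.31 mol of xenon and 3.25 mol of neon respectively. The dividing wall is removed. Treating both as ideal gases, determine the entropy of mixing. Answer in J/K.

ΔS_mix = 42.9 J/K

Mole fractions: x_A = 4.31/7.56 = 0.57, x_B = 0.43.
ΔS_mix = −R(n_A ln x_A + n_B ln x_B) = −8.314 × (4.31 ln 0.57 + 3.25 ln 0.43) = 42.9 J/K.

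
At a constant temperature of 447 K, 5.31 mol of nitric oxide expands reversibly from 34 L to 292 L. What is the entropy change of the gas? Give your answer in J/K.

For an isothermal ideal gas ΔS_gas = nR ln(V₂/V₁) = 5.31 × 8.314 × ln(292/34) = 94.9 J/K.

ΔS_gas = 94.9 J/K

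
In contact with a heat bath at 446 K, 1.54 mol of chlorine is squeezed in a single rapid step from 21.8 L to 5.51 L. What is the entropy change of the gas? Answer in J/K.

ΔS_gas = -17.6 J/K

Entropy is a state function, so ΔS_gas depends only on the end states.
For an isothermal ideal gas ΔS_gas = nR ln(V₂/V₁) = 1.54 × 8.314 × ln(5.51/21.8) = -17.6 J/K.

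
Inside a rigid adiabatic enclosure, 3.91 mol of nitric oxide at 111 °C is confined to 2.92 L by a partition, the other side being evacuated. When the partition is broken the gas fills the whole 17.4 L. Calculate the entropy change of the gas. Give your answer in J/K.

ΔS_gas = 58 J/K

For an ideal gas in free expansion Q = 0 and W = 0, so T is unchanged.
Entropy is a state function; using a reversible isothermal path, ΔS_gas = nR ln(V₂/V₁) = 3.91 × 8.314 × ln(17.4/2.92) = 58 J/K.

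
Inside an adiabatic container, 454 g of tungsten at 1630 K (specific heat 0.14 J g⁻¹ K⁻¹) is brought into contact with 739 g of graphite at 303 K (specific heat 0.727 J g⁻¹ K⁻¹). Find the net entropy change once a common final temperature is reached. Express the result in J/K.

Energy balance: T_f = (m₁c₁T₁ + m₂c₂T₂)/(m₁c₁ + m₂c₂) = 443.38 K.
ΔS₁ = m₁c₁ ln(T_f/T₁) = 63.56 × ln(443.38/1630) = -82.75 J/K.
ΔS₂ = m₂c₂ ln(T_f/T₂) = 537.253 × ln(443.38/303) = 204.5 J/K.
ΔS_total = -82.75 + 204.5 = 122 J/K.

ΔS_total = 122 J/K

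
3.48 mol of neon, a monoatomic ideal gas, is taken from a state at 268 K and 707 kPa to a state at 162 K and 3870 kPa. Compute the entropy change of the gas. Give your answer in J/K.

ΔS = -85.6 J/K

ΔS = nC_p ln(T₂/T₁) − nR ln(P₂/P₁), with C_p = 5R/2 = 20.79 J mol⁻¹ K⁻¹ for a monoatomic ideal gas.
ΔS = 3.48 × [20.79 × ln(162/268) − 8.314 × ln(3870/707)] = -85.6 J/K.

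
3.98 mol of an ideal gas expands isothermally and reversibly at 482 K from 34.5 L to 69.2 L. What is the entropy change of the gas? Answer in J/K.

For an isothermal ideal gas ΔS_gas = nR ln(V₂/V₁) = 3.98 × 8.314 × ln(69.2/34.5) = 23 J/K.

ΔS_gas = 23 J/K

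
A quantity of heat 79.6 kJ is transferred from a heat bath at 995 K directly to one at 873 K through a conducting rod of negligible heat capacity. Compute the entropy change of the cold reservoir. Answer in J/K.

ΔS_cold = 91.2 J/K

The cold reservoir gains heat Q, so ΔS_cold = +Q/T_C = 79600/873 = 91.2 J/K.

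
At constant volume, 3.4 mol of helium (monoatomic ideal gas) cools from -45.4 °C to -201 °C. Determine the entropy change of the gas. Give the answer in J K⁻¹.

In kelvin: T₁ = 227.75 K, T₂ = 72.15 K. At constant volume, ΔS = nC_V ln(T₂/T₁) with C_V = 3R/2 = 12.47 J mol⁻¹ K⁻¹.
ΔS = 3.4 × 12.47 × ln(72.15/227.75) = -48.7 J/K.

ΔS = -48.7 J/K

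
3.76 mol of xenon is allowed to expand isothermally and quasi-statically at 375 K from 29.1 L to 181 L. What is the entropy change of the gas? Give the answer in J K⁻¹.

ΔS_gas = 57.1 J/K

For an isothermal ideal gas ΔS_gas = nR ln(V₂/V₁) = 3.76 × 8.314 × ln(181/29.1) = 57.1 J/K.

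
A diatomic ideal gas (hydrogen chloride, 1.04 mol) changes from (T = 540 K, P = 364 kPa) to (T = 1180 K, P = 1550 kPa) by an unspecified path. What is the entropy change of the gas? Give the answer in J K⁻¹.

ΔS = nC_p ln(T₂/T₁) − nR ln(P₂/P₁), with C_p = 7R/2 = 29.1 J mol⁻¹ K⁻¹ for a diatomic ideal gas.
ΔS = 1.04 × [29.1 × ln(1180/540) − 8.314 × ln(1550/364)] = 11.1 J/K.

ΔS = 11.1 J/K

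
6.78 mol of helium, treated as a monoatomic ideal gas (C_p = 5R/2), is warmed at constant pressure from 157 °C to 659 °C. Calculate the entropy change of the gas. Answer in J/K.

In kelvin: T₁ = 430.15 K, T₂ = 932.15 K. At constant pressure, ΔS = nC_p ln(T₂/T₁) with C_p = 5R/2 = 20.79 J mol⁻¹ K⁻¹.
ΔS = 6.78 × 20.79 × ln(932.15/430.15) = 109 J/K.

ΔS = 109 J/K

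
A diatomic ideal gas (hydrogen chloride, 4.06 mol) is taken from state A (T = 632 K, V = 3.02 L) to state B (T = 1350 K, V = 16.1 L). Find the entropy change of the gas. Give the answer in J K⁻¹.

ΔS = 121 J/K

Entropy is a state function: ΔS = nC_V ln(T₂/T₁) + nR ln(V₂/V₁), with C_V = 5R/2 = 20.79 J mol⁻¹ K⁻¹ for a diatomic ideal gas.
ΔS = 4.06 × [20.79 × ln(1350/632) + 8.314 × ln(16.1/3.02)] = 121 J/K.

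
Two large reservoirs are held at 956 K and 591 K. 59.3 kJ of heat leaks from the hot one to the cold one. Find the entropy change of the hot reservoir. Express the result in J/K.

The hot reservoir loses heat Q, so ΔS_hot = −Q/T_H = −59300/956 = -62 J/K.

ΔS_hot = -62 J/K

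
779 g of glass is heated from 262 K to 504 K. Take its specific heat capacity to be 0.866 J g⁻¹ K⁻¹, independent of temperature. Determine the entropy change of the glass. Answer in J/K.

ΔS = 441 J/K

ΔS = ∫dQ_rev/T = m c ln(T₂/T₁) = 779 × 0.866 × ln(504/262) = 441 J/K.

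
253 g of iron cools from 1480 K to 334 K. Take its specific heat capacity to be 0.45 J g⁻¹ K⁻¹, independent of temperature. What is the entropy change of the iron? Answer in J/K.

ΔS = ∫dQ_rev/T = m c ln(T₂/T₁) = 253 × 0.45 × ln(334/1480) = -169 J/K.

ΔS = -169 J/K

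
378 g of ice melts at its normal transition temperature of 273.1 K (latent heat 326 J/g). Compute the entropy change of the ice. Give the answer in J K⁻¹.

ΔS = 451 J/K

Heat absorbed by the substance: Q = mL = 378 × 326 = 123228 J.
At constant T, ΔS = Q_rev/T = 123228 / 273.1 = 451 J/K.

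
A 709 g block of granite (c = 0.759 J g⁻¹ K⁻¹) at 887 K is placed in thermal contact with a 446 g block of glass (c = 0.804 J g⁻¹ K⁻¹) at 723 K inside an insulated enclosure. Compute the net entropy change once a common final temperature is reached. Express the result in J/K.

ΔS_total = 4.43 J/K

Energy balance: T_f = (m₁c₁T₁ + m₂c₂T₂)/(m₁c₁ + m₂c₂) = 821.42 K.
ΔS₁ = m₁c₁ ln(T_f/T₁) = 538.131 × ln(821.42/887) = -41.33 J/K.
ΔS₂ = m₂c₂ ln(T_f/T₂) = 358.584 × ln(821.42/723) = 45.76 J/K.
ΔS_total = -41.33 + 45.76 = 4.43 J/K.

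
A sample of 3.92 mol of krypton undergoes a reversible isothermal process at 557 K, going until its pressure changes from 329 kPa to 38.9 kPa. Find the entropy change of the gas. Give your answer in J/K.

For an isothermal ideal gas ΔS_gas = nR ln(P₁/P₂) = 3.92 × 8.314 × ln(329/38.9) = 69.6 J/K.

ΔS_gas = 69.6 J/K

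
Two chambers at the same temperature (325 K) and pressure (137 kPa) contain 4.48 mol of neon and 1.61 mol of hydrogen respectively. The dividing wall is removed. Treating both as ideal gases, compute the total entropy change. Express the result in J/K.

Mole fractions: x_A = 4.48/6.09 = 0.736, x_B = 0.264.
ΔS_mix = −R(n_A ln x_A + n_B ln x_B) = −8.314 × (4.48 ln 0.736 + 1.61 ln 0.264) = 29.2 J/K.

ΔS_mix = 29.2 J/K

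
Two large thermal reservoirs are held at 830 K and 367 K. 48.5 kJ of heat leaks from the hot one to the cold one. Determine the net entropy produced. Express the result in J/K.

ΔS_total = 73.7 J/K

ΔS_hot = −Q/T_H = −48500/830 = -58.434 J/K and ΔS_cold = +Q/T_C = 48500/367 = 132.15 J/K.
ΔS_total = -58.434 + 132.15 = 73.7 J/K, positive as the second law requires.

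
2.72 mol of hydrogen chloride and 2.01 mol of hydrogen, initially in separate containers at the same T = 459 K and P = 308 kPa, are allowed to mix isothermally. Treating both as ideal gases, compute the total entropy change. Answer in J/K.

ΔS_mix = 26.8 J/K

Mole fractions: x_A = 2.72/4.73 = 0.575, x_B = 0.425.
ΔS_mix = −R(n_A ln x_A + n_B ln x_B) = −8.314 × (2.72 ln 0.575 + 2.01 ln 0.425) = 26.8 J/K.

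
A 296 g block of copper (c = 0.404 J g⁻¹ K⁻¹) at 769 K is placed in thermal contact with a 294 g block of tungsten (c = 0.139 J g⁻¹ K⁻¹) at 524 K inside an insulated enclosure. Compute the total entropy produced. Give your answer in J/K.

ΔS_total = 2.1 J/K

Energy balance: T_f = (m₁c₁T₁ + m₂c₂T₂)/(m₁c₁ + m₂c₂) = 706.6 K.
ΔS₁ = m₁c₁ ln(T_f/T₁) = 119.584 × ln(706.6/769) = -10.12 J/K.
ΔS₂ = m₂c₂ ln(T_f/T₂) = 40.866 × ln(706.6/524) = 12.22 J/K.
ΔS_total = -10.12 + 12.22 = 2.1 J/K.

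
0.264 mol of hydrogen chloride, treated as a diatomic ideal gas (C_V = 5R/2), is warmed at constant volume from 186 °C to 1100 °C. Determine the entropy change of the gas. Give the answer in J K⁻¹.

ΔS = 6.01 J/K

In kelvin: T₁ = 459.15 K, T₂ = 1373.15 K. At constant volume, ΔS = nC_V ln(T₂/T₁) with C_V = 5R/2 = 20.79 J mol⁻¹ K⁻¹.
ΔS = 0.264 × 20.79 × ln(1373.15/459.15) = 6.01 J/K.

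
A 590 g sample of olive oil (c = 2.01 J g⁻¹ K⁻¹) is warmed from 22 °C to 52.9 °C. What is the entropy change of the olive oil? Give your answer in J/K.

ΔS = 118 J/K

In kelvin: T₁ = 295.15 K, T₂ = 326.05 K. ΔS = ∫dQ_rev/T = m c ln(T₂/T₁) = 590 × 2.01 × ln(326.05/295.15) = 118 J/K.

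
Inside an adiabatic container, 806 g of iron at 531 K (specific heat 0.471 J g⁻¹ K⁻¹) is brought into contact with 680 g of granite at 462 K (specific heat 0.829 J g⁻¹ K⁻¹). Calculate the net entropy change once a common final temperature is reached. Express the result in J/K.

ΔS_total = 2.22 J/K

Energy balance: T_f = (m₁c₁T₁ + m₂c₂T₂)/(m₁c₁ + m₂c₂) = 489.77 K.
ΔS₁ = m₁c₁ ln(T_f/T₁) = 379.626 × ln(489.77/531) = -30.686 J/K.
ΔS₂ = m₂c₂ ln(T_f/T₂) = 563.72 × ln(489.77/462) = 32.902 J/K.
ΔS_total = -30.686 + 32.902 = 2.22 J/K.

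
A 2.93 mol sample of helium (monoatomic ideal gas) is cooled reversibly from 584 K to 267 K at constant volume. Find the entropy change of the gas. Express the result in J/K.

At constant volume, ΔS = nC_V ln(T₂/T₁) with C_V = 3R/2 = 12.47 J mol⁻¹ K⁻¹.
ΔS = 2.93 × 12.47 × ln(267/584) = -28.6 J/K.

ΔS = -28.6 J/K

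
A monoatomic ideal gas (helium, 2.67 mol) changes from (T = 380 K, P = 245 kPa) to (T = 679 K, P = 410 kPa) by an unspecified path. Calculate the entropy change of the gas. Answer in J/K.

ΔS = 20.8 J/K

ΔS = nC_p ln(T₂/T₁) − nR ln(P₂/P₁), with C_p = 5R/2 = 20.79 J mol⁻¹ K⁻¹ for a monoatomic ideal gas.
ΔS = 2.67 × [20.79 × ln(679/380) − 8.314 × ln(410/245)] = 20.8 J/K.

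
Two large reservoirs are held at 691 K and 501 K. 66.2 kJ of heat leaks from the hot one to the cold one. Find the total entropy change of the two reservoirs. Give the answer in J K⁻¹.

ΔS_total = 36.3 J/K

ΔS_hot = −Q/T_H = −66200/691 = -95.8 J/K and ΔS_cold = +Q/T_C = 66200/501 = 132.1 J/K.
ΔS_total = -95.8 + 132.1 = 36.3 J/K, positive as the second law requires.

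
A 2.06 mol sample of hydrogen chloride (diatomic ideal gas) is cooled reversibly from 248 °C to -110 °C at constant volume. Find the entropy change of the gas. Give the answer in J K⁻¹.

ΔS = -49.7 J/K

In kelvin: T₁ = 521.15 K, T₂ = 163.15 K. At constant volume, ΔS = nC_V ln(T₂/T₁) with C_V = 5R/2 = 20.79 J mol⁻¹ K⁻¹.
ΔS = 2.06 × 20.79 × ln(163.15/521.15) = -49.7 J/K.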